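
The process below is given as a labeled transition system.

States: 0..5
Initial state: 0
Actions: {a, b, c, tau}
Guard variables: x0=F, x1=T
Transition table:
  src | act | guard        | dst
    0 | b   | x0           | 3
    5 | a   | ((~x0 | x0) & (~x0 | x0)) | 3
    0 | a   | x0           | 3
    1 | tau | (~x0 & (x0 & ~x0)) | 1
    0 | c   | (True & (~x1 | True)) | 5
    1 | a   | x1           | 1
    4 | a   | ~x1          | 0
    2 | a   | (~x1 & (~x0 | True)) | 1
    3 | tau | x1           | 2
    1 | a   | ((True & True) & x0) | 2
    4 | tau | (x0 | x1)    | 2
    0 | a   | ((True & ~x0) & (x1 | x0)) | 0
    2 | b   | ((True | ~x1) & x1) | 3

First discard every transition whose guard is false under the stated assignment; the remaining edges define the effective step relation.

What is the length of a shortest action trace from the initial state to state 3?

Answer: 2

Working:
BFS to 3:
  depth 0: {0}
  depth 1: {5}
  depth 2: {3}
depth(3)=2, e.g. c·a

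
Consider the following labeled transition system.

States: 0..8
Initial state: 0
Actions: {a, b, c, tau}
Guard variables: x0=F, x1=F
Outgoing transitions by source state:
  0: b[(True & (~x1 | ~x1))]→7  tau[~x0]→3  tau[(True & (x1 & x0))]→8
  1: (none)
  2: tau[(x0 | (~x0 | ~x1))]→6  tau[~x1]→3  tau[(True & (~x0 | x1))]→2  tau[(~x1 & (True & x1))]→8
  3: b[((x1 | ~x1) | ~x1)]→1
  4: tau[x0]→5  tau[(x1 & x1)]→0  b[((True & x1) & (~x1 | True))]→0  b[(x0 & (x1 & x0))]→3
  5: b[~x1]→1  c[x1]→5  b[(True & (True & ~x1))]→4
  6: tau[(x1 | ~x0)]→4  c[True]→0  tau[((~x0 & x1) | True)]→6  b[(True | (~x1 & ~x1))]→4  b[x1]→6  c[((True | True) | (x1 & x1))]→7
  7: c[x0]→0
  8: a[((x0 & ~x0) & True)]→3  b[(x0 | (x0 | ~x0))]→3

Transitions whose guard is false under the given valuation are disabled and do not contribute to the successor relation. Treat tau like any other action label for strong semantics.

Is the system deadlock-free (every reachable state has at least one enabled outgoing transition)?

Reachable = {0,1,3,7}
  0: b→7  tau→3  [2 exit(s)]
  1: ∅  [STUCK]
  3: b→1  [1 exit(s)]
  7: ∅  [STUCK]
Path to 1: tau·b

Answer: DEADLOCK at state 1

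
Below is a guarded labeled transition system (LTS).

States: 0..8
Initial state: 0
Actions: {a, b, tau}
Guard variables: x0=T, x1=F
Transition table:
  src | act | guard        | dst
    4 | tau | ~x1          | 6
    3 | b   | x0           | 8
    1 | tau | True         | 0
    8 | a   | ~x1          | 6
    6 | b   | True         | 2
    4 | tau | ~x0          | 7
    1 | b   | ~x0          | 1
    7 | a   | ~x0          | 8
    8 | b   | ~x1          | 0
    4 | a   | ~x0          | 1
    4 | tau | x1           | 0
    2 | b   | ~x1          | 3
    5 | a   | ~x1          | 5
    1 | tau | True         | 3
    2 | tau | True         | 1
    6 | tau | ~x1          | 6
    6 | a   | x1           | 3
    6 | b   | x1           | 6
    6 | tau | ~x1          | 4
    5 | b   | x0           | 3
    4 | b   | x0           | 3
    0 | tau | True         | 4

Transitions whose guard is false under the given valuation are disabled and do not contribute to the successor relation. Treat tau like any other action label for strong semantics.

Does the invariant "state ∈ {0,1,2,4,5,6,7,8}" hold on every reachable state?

Allowed set {0,1,2,4,5,6,7,8}
R = {0,1,2,3,4,6,8}
  0: ✓
  1: ✓
  2: ✓
  3: VIOLATES
  4: ✓
  6: ✓
  8: ✓
reach 3 via tau·b — violates

Answer: INVARIANT VIOLATED at state 3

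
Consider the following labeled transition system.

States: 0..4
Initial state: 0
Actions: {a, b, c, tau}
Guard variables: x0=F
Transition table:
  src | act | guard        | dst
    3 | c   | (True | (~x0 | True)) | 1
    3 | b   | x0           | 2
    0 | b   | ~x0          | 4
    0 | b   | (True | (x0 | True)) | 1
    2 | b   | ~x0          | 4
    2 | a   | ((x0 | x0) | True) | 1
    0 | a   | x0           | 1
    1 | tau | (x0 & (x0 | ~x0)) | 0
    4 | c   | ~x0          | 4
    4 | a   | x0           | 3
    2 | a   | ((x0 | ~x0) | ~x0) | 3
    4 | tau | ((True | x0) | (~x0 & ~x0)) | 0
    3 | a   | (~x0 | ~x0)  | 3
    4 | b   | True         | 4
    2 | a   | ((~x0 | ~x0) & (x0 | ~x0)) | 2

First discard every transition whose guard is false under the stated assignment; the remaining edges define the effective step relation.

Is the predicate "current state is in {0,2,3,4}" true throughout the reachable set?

Answer: INVARIANT VIOLATED at state 1

Trace:
Safe = {0,2,3,4}
Reachable = {0,1,4}
  0: safe
  1: ✗ unsafe
  4: safe
witness against invariant: b → 1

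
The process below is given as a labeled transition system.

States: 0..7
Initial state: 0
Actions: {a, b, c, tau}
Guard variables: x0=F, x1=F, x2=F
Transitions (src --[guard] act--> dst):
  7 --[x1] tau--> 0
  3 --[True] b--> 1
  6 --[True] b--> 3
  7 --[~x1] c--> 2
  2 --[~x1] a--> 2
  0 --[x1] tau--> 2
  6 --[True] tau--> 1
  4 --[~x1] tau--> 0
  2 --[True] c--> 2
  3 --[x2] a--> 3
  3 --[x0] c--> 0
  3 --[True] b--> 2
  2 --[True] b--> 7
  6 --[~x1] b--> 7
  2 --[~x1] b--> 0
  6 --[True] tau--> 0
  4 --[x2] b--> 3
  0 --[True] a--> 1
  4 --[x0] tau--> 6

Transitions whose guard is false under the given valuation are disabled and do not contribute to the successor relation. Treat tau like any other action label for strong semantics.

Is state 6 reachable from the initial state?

Answer: UNREACHABLE

Working:
Guard filter leaves 13 enabled edge(s).
Layer 0: {0}
Layer 1: {1}  cumulative {0,1}
Reach set: {0,1}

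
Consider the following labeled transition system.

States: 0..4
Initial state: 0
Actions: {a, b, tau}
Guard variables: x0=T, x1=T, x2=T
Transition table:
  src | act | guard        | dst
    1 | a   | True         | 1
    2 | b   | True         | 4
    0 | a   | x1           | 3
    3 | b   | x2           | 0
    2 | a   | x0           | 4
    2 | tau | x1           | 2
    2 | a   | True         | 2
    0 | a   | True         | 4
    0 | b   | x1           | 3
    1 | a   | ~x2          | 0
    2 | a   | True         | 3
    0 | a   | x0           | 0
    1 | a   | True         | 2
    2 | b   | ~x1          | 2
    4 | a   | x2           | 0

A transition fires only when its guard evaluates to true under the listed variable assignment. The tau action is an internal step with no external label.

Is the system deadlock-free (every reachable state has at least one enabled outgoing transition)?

Answer: DEADLOCK-FREE

Working:
R = {0,3,4}
  0: a→0  a→3  a→4  b→3  [4 out]
  3: b→0  [1 out]
  4: a→0  [1 out]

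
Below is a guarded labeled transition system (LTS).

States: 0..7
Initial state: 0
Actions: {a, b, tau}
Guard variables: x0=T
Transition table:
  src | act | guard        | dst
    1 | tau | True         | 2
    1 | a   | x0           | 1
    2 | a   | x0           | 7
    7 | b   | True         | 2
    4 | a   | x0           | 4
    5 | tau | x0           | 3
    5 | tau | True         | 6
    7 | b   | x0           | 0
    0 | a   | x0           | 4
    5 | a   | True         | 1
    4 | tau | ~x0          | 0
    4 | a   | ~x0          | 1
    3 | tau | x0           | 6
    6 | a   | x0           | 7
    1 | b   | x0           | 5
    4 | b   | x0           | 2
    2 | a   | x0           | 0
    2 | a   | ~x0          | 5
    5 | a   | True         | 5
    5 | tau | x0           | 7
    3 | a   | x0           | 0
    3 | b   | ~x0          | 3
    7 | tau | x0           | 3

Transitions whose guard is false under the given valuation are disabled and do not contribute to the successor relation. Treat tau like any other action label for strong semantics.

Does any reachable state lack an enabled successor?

Answer: DEADLOCK-FREE

Analysis:
Reach set: {0,2,3,4,6,7}
  0: a→4  [1 out]
  2: a→0  a→7  [2 out]
  3: a→0  tau→6  [2 out]
  4: a→4  b→2  [2 out]
  6: a→7  [1 out]
  7: b→0  b→2  tau→3  [3 out]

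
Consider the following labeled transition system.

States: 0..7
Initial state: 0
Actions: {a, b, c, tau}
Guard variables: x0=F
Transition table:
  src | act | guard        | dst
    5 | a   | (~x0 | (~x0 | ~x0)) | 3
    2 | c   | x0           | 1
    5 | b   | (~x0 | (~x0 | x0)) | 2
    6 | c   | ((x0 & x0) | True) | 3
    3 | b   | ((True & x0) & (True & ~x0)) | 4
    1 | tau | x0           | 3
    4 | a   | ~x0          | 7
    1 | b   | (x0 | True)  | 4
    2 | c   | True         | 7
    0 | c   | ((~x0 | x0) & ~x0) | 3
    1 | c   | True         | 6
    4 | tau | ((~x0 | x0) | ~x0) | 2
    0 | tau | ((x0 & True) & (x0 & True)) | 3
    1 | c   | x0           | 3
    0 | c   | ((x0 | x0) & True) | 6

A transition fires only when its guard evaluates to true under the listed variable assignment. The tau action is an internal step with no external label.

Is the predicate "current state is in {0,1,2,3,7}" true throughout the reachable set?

Safe = {0,1,2,3,7}
Reach set: {0,3}
  0: ✓
  3: ✓

Answer: INVARIANT HOLDS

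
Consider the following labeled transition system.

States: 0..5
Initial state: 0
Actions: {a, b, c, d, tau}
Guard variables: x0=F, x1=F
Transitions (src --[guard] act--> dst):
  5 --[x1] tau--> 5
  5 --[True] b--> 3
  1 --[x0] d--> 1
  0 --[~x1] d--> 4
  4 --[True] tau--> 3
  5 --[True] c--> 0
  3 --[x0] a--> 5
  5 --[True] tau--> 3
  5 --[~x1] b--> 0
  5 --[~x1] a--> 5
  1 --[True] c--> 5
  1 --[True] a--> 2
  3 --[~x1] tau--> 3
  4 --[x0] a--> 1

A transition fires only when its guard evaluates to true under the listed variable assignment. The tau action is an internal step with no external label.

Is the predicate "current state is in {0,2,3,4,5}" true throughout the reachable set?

Answer: INVARIANT HOLDS

Trace:
Inv-set: {0,2,3,4,5}
Reachable = {0,3,4}
  0: safe
  3: safe
  4: safe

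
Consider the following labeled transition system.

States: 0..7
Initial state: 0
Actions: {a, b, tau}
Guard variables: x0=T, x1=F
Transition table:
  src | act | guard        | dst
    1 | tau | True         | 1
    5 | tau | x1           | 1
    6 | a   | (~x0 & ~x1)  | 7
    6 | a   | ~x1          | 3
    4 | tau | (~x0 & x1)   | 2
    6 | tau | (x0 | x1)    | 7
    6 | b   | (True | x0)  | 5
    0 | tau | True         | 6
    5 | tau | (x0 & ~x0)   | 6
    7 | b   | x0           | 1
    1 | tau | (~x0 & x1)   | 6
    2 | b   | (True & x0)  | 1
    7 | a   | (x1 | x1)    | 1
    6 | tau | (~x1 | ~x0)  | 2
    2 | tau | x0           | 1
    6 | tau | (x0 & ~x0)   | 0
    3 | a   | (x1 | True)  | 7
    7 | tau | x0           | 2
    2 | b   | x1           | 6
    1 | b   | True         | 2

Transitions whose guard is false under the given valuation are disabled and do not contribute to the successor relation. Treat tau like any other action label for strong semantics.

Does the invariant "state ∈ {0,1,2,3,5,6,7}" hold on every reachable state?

Allowed set {0,1,2,3,5,6,7}
Reach set: {0,1,2,3,5,6,7}
  0: ✓
  1: ✓
  2: ✓
  3: ✓
  5: ✓
  6: ✓
  7: ✓

Answer: INVARIANT HOLDS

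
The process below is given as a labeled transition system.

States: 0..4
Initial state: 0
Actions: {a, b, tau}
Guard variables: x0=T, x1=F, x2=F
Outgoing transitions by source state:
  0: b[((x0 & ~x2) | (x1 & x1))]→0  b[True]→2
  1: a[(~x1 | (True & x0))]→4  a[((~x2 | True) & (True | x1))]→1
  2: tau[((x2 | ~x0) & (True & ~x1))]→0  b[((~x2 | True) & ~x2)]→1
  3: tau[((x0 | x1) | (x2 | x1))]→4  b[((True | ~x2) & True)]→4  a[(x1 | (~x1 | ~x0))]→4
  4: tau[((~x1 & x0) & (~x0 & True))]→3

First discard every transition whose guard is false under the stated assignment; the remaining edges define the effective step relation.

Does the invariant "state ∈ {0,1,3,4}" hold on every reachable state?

Answer: INVARIANT VIOLATED at state 2

Working:
Allowed set {0,1,3,4}
Reachable = {0,1,2,4}
  0: ✓
  1: ✓
  2: VIOLATES
  4: ✓
reach 2 via b — violates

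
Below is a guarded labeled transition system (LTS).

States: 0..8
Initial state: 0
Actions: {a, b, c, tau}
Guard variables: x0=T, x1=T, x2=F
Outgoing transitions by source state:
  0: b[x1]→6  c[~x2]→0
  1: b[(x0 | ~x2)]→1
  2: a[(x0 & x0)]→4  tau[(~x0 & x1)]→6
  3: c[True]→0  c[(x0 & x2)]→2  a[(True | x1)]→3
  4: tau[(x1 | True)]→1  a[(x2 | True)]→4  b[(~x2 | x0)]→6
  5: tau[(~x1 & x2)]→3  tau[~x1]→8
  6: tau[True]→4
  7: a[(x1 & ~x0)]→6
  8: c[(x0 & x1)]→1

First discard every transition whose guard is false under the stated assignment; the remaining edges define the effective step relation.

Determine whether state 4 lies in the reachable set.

After dropping false guards: 11 live edges.
L0 = {0}
L1 = {6}  total {0,6}
L2 = {4}  total {0,4,6}
L3 = {1}  total {0,1,4,6}
Reachable = {0,1,4,6}
trace reaching 4: b·tau

Answer: REACHABLE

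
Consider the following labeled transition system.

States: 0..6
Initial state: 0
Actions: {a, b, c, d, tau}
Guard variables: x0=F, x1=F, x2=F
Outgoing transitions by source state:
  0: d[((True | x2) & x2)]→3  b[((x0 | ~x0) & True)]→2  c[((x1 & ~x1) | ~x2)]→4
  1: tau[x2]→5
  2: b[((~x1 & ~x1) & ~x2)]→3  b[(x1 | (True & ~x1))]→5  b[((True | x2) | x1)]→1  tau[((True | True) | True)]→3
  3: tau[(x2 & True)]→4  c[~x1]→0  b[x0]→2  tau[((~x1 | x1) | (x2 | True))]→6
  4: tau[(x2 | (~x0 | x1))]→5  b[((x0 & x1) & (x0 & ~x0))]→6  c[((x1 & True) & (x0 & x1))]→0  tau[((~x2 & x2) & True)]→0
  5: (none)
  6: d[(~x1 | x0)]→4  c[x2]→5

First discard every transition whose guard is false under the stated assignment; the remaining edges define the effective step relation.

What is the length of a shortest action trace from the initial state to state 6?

Answer: 3

Analysis:
BFS to 6:
  Layer 0: {0}
  Layer 1: {2,4}
  Layer 2: {1,3,5}
  Layer 3: {6}
first hit 6 at d=3 via b·b·tau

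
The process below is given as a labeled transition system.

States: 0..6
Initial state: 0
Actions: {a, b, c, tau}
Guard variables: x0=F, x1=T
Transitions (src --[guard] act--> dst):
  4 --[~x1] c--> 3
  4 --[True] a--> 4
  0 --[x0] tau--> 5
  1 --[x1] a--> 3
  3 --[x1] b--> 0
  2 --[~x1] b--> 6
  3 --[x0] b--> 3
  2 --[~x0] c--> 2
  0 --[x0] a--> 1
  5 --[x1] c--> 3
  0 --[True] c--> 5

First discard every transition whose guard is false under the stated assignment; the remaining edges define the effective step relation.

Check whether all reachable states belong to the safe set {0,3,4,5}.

Answer: INVARIANT HOLDS

Trace:
Safe = {0,3,4,5}
R = {0,3,5}
  0: ok
  3: ok
  5: ok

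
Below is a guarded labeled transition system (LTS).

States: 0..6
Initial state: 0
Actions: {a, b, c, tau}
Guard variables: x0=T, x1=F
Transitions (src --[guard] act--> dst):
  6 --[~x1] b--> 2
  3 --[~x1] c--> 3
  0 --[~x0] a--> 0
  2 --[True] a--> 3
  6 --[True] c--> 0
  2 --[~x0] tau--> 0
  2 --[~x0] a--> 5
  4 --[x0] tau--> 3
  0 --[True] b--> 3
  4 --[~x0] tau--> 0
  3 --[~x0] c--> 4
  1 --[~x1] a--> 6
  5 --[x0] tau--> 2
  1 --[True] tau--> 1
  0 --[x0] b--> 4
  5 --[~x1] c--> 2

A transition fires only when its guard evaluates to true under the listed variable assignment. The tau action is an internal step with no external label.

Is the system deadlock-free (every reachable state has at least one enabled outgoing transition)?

Answer: DEADLOCK-FREE

Analysis:
Reachable = {0,3,4}
  0: b→3  b→4  [2 out]
  3: c→3  [1 out]
  4: tau→3  [1 out]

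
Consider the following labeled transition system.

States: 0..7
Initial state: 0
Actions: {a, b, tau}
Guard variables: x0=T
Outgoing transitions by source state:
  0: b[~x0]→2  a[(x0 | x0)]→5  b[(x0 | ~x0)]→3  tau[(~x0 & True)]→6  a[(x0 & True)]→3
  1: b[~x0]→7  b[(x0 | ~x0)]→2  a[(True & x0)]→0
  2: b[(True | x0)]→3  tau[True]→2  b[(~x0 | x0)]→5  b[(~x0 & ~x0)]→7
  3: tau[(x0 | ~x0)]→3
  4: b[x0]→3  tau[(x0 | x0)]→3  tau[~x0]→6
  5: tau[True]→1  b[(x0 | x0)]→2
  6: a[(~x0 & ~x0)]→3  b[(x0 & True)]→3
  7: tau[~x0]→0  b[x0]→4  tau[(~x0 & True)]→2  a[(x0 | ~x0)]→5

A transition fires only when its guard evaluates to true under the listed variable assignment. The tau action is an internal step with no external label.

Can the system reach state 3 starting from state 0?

Answer: REACHABLE

Analysis:
After dropping false guards: 16 live edges.
depth 0: {0}
depth 1: {3,5}  now seen {0,3,5}
depth 2: {1,2}  now seen {0,1,2,3,5}
Reachable = {0,1,2,3,5}
trace reaching 3: a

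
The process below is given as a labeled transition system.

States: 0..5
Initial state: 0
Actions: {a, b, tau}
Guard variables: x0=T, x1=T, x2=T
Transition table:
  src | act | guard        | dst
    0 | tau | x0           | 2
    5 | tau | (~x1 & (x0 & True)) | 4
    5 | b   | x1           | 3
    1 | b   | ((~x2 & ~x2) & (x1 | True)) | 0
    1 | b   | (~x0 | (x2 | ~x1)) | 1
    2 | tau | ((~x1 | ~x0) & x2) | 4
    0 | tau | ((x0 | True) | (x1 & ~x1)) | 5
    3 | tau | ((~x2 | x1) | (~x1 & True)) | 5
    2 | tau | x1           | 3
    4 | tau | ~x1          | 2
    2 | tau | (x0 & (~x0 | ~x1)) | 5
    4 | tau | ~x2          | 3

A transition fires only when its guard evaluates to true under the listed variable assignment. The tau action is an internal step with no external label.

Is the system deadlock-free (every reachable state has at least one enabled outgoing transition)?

Answer: DEADLOCK-FREE

Working:
Reachable = {0,2,3,5}
  0: tau→2  tau→5  [deg 2]
  2: tau→3  [deg 1]
  3: tau→5  [deg 1]
  5: b→3  [deg 1]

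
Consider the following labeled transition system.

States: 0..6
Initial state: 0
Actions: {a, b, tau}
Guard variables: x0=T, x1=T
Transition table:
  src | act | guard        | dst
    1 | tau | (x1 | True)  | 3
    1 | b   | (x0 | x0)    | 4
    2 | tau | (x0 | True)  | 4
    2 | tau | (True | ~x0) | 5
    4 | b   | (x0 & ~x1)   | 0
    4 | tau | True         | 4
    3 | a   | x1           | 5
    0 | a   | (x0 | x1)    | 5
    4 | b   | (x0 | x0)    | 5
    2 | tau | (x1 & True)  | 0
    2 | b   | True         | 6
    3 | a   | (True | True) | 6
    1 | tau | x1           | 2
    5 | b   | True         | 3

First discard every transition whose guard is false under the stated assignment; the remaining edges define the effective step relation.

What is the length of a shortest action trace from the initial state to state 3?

BFS to 3:
  Layer 0: {0}
  Layer 1: {5}
  Layer 2: {3}
depth(3)=2, e.g. a·b

Answer: 2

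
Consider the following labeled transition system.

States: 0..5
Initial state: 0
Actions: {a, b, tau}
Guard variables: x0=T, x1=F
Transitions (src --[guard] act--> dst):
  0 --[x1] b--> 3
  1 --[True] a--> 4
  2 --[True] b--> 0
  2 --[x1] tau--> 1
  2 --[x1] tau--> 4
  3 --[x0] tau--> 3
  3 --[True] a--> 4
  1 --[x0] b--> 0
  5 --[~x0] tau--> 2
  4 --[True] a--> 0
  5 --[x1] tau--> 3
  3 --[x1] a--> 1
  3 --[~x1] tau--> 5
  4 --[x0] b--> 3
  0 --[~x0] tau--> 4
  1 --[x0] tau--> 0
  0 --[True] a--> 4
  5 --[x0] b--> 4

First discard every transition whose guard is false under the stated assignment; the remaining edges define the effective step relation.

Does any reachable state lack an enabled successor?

Reachable = {0,3,4,5}
  0: a→4  [1 out]
  3: a→4  tau→3  tau→5  [3 out]
  4: a→0  b→3  [2 out]
  5: b→4  [1 out]

Answer: DEADLOCK-FREE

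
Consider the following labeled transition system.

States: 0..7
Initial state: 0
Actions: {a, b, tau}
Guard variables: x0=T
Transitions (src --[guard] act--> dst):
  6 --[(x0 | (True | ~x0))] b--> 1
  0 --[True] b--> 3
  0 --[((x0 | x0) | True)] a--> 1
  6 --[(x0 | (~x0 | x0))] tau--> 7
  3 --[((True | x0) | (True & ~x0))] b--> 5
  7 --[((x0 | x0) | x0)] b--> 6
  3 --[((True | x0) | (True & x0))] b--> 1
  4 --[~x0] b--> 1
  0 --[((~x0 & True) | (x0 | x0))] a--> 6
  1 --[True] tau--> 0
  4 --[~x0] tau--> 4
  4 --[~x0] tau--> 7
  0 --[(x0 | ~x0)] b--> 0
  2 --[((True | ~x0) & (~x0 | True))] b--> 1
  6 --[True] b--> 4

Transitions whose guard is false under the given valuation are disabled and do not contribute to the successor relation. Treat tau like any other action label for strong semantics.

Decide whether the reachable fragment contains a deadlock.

Reachable = {0,1,3,4,5,6,7}
  0: a→1  a→6  b→0  b→3  [4 out]
  1: tau→0  [1 out]
  3: b→1  b→5  [2 out]
  4: ∅  [deadlock]
  5: ∅  [deadlock]
  6: b→1  b→4  tau→7  [3 out]
  7: b→6  [1 out]
Path to 4: a·b

Answer: DEADLOCK at state 4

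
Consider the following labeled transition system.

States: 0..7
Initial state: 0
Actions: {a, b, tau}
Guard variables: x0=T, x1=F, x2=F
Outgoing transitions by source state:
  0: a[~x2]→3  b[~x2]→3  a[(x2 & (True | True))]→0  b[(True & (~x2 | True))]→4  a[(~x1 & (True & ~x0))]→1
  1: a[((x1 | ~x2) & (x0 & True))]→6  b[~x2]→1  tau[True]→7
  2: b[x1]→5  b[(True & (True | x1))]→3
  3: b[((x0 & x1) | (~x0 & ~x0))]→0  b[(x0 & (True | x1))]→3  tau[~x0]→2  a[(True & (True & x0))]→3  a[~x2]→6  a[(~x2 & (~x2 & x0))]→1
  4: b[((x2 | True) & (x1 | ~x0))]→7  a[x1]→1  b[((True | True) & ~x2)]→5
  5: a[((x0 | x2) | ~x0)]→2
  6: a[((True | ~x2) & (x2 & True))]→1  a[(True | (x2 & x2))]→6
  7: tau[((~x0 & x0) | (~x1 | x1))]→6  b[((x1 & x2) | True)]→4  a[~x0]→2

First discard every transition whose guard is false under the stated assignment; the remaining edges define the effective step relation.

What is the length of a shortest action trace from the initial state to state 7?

Breadth-first toward 7:
  L0 = {0}
  L1 = {3,4}
  L2 = {1,5,6}
  L3 = {2,7}
7 enters at depth 3; path a·a·tau

Answer: 3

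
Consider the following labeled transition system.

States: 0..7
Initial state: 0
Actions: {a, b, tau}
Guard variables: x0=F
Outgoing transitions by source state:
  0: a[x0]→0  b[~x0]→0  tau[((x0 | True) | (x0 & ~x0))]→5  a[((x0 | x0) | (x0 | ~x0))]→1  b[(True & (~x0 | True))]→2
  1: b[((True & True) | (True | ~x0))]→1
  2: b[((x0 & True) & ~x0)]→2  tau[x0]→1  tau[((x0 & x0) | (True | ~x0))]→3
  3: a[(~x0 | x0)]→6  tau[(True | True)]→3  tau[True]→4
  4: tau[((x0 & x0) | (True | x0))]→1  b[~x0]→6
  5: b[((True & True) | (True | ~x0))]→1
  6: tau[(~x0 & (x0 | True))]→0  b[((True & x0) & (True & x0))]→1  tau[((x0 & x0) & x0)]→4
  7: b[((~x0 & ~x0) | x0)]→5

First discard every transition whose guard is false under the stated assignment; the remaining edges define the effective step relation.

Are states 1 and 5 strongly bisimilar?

Bisimulation quotient by refinement:
  round 0: {{0,1,2,3,4,5,6,7}}
  round 1: {{0},{1,5,7},{2,6},{3},{4}}
  round 2: {{0},{1,5,7},{2},{3},{4},{6}}
6 equivalence class(es) (converged in 3)
[1]={1,5,7}  [5]={1,5,7}

Answer: BISIMILAR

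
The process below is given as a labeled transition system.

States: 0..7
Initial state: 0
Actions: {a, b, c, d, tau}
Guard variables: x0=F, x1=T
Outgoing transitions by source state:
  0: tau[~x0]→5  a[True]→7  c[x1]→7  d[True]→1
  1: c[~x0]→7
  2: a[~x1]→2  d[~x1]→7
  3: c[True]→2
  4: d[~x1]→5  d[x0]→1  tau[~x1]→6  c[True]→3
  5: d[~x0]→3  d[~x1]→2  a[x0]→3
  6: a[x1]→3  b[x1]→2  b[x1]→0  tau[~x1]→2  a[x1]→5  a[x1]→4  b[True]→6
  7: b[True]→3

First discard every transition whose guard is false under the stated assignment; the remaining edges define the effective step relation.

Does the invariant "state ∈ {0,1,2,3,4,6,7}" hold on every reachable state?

Allowed set {0,1,2,3,4,6,7}
Reach set: {0,1,2,3,5,7}
  0: ok
  1: ok
  2: ok
  3: ok
  5: VIOLATES
  7: ok
reach 5 via tau — violates

Answer: INVARIANT VIOLATED at state 5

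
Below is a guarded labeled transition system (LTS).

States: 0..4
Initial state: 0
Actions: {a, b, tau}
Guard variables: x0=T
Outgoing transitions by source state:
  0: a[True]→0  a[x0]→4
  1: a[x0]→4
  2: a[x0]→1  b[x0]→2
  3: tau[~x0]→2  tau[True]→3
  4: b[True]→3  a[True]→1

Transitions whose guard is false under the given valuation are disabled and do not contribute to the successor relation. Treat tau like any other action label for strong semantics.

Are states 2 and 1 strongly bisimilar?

Bisimulation quotient by refinement:
  round 0: {{0,1,2,3,4}}
  round 1: {{0,1},{2,4},{3}}
  round 2: {{0},{1},{2},{3},{4}}
5 equivalence class(es) (converged in 3)
class of 2: {2}; class of 1: {1}

Answer: NOT BISIMILAR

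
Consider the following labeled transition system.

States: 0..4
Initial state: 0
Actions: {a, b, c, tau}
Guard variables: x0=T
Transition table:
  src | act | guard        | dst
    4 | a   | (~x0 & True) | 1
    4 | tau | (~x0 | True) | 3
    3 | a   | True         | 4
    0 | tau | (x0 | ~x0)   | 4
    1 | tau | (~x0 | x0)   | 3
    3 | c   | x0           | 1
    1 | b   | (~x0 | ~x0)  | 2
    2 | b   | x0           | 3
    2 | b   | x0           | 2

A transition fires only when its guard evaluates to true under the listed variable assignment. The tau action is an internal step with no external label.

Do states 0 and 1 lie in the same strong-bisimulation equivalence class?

Answer: NOT BISIMILAR

Analysis:
Refine partition for ~:
  P[0] = {{0,1,2,3,4}}
  P[1] = {{0,1,4},{2},{3}}
  P[2] = {{0},{1,4},{2},{3}}
Fixed point at round 3; 4 class(es).
class of 0: {0}; class of 1: {1,4}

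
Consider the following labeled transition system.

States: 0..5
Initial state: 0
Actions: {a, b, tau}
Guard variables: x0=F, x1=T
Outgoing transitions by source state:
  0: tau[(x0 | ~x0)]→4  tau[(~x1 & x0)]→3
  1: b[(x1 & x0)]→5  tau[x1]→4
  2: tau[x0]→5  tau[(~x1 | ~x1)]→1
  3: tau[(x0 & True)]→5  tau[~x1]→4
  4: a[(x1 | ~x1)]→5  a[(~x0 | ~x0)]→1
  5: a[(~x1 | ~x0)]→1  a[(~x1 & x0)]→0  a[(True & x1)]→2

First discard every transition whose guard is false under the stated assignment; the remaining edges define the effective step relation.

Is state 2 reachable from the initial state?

Answer: REACHABLE

Working:
Guard filter leaves 6 enabled edge(s).
L0 = {0}
L1 = {4}  cumulative {0,4}
L2 = {1,5}  cumulative {0,1,4,5}
L3 = {2}  cumulative {0,1,2,4,5}
Reachable = {0,1,2,4,5}
Path to 2: tau·a·a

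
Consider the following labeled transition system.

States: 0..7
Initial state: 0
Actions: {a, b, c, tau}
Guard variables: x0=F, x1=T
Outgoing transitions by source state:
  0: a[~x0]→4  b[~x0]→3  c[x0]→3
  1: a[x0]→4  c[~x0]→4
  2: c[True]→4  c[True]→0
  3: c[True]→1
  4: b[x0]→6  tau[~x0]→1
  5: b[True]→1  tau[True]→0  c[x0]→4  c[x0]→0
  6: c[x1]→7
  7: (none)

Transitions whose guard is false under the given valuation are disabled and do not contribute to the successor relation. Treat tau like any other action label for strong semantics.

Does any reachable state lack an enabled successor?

Reachable = {0,1,3,4}
  0: a→4  b→3  [2 out]
  1: c→4  [1 out]
  3: c→1  [1 out]
  4: tau→1  [1 out]

Answer: DEADLOCK-FREE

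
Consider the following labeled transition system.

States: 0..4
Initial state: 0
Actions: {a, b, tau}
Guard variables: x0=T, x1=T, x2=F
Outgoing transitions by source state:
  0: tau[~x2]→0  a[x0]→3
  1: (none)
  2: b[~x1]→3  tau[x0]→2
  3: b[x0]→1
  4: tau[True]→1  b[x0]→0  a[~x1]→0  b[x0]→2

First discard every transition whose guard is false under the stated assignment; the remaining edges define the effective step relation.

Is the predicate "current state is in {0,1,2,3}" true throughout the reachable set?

Allowed set {0,1,2,3}
R = {0,1,3}
  0: ✓
  1: ✓
  3: ✓

Answer: INVARIANT HOLDS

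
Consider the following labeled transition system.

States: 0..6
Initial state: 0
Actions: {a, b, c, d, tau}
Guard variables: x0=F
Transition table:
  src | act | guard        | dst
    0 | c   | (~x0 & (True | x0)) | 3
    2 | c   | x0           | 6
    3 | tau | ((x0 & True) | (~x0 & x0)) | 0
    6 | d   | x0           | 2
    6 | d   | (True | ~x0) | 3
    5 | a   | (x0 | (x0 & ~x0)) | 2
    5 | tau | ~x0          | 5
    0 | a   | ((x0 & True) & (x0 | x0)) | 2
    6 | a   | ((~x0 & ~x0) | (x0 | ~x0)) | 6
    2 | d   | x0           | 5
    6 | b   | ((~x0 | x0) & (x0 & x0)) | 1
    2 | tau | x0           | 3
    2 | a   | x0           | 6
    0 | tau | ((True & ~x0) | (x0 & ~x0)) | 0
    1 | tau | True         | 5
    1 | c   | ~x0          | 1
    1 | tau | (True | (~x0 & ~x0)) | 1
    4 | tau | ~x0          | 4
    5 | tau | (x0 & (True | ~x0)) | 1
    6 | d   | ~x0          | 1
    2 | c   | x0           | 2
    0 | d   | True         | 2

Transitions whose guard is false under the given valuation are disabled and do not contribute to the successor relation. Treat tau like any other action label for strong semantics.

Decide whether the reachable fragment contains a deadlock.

R = {0,2,3}
  0: c→3  d→2  tau→0  [3 exit(s)]
  2: ∅  [STUCK]
  3: ∅  [STUCK]
witness 2: d

Answer: DEADLOCK at state 2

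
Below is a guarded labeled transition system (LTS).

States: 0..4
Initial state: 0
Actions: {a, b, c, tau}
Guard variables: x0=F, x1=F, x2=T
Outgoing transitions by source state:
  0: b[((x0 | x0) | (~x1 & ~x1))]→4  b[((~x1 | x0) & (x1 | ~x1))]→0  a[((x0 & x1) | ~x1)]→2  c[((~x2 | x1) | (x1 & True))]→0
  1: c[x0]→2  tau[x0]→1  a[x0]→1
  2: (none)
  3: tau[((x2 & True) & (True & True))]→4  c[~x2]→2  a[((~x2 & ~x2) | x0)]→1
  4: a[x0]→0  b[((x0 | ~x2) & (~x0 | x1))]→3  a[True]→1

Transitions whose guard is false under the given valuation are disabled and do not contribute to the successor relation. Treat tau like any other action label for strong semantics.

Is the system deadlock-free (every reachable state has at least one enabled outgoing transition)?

R = {0,1,2,4}
  0: a→2  b→0  b→4  [3 exit(s)]
  1: ∅  [deadlock]
  2: ∅  [deadlock]
  4: a→1  [1 exit(s)]
Path to 1: b·a

Answer: DEADLOCK at state 1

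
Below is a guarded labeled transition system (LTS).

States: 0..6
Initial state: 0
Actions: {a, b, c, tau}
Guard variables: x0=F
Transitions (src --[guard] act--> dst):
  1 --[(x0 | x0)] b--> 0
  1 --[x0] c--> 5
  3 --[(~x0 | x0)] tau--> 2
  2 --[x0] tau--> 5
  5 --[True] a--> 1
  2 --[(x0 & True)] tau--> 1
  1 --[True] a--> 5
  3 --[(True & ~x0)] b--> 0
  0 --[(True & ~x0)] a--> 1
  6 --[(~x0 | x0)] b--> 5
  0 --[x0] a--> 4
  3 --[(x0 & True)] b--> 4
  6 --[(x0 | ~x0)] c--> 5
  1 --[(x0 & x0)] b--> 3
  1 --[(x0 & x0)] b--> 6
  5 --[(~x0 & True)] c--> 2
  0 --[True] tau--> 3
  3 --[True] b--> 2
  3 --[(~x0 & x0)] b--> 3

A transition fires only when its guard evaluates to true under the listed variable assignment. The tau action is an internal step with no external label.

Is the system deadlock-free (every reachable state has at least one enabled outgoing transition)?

R = {0,1,2,3,5}
  0: a→1  tau→3  [2 out]
  1: a→5  [1 out]
  2: ∅  [deadlock]
  3: b→0  b→2  tau→2  [3 out]
  5: a→1  c→2  [2 out]
Path to 2: tau·tau

Answer: DEADLOCK at state 2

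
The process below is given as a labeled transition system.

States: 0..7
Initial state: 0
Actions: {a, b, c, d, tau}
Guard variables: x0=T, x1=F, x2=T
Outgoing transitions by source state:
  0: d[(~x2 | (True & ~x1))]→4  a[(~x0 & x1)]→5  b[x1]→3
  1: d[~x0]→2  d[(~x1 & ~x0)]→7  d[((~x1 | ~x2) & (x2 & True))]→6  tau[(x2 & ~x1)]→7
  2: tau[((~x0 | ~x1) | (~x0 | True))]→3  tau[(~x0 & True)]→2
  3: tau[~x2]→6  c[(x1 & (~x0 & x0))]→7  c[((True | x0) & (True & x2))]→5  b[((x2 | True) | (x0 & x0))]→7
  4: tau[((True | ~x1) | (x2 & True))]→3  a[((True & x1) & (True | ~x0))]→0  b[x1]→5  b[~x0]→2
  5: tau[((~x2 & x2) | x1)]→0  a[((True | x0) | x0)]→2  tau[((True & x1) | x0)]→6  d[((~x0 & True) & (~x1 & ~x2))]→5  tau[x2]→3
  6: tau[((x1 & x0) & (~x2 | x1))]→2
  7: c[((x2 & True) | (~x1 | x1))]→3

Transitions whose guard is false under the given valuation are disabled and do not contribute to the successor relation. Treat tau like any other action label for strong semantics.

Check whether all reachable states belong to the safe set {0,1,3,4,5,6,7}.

Safe = {0,1,3,4,5,6,7}
R = {0,2,3,4,5,6,7}
  0: ok
  2: ✗ unsafe
  3: ok
  4: ok
  5: ok
  6: ok
  7: ok
reach 2 via d·tau·c·a — violates

Answer: INVARIANT VIOLATED at state 2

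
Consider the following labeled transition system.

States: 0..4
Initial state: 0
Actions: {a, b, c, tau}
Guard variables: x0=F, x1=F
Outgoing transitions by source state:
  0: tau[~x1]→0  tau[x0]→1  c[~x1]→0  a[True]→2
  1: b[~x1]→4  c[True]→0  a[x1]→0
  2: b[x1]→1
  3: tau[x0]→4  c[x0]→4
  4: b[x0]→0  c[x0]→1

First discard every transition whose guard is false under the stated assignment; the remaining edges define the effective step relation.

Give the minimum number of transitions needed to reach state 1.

BFS to 1:
  Layer 0: {0}
  Layer 1: {2}
1 never appears.

Answer: UNREACHABLE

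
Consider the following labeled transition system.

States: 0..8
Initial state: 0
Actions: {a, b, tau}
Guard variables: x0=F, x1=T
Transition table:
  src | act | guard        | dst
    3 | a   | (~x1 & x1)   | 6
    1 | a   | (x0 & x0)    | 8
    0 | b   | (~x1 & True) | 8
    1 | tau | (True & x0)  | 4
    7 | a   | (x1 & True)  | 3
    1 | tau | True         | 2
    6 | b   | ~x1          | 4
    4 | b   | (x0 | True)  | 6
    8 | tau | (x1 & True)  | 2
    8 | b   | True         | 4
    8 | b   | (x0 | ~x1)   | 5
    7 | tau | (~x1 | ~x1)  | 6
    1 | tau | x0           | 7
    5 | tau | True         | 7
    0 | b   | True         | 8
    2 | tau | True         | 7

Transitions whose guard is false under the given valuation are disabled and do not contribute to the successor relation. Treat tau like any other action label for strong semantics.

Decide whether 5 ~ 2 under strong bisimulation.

Answer: BISIMILAR

Working:
Compute ~ classes (split until stable):
  π0 = {{0,1,2,3,4,5,6,7,8}}
  π1 = {{0,4},{1,2,5},{3,6},{7},{8}}
  π2 = {{0},{1},{2,5},{3,6},{4},{7},{8}}
Fixed point at round 3; 7 class(es).
class of 5: {2,5}; class of 2: {2,5}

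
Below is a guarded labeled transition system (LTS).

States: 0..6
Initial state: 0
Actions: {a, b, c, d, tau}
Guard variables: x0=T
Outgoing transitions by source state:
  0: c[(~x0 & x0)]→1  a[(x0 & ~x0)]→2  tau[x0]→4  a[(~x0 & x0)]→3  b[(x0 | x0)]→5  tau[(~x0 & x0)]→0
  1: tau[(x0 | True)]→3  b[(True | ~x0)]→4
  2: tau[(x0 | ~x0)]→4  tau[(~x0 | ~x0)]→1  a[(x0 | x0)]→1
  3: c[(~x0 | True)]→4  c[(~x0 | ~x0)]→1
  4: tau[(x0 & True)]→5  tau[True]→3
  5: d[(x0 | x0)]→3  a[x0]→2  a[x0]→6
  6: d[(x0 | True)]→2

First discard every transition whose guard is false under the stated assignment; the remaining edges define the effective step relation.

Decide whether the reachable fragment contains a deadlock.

Answer: DEADLOCK-FREE

Analysis:
R = {0,1,2,3,4,5,6}
  0: b→5  tau→4  [2 exit(s)]
  1: b→4  tau→3  [2 exit(s)]
  2: a→1  tau→4  [2 exit(s)]
  3: c→4  [1 exit(s)]
  4: tau→3  tau→5  [2 exit(s)]
  5: a→2  a→6  d→3  [3 exit(s)]
  6: d→2  [1 exit(s)]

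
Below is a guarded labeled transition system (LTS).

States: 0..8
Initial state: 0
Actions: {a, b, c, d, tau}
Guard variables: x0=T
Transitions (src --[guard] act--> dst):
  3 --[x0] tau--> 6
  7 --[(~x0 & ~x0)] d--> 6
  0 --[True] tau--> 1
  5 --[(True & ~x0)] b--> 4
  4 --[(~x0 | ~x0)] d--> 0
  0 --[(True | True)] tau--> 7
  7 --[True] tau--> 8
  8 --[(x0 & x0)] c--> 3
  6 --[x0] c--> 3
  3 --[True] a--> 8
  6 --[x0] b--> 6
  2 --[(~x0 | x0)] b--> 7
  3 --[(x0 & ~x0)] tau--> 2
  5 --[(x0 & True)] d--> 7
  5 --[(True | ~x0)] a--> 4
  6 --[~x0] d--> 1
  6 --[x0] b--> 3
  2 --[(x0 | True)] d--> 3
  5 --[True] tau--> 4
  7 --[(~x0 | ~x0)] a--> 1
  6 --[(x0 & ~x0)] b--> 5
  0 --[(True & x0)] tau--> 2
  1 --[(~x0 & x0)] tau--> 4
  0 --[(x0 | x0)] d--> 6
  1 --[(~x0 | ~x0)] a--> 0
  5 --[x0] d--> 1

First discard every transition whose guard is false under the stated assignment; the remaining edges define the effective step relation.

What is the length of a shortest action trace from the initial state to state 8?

BFS to 8:
  depth 0: {0}
  depth 1: {1,2,6,7}
  depth 2: {3,8}
first hit 8 at d=2 via tau·tau

Answer: 2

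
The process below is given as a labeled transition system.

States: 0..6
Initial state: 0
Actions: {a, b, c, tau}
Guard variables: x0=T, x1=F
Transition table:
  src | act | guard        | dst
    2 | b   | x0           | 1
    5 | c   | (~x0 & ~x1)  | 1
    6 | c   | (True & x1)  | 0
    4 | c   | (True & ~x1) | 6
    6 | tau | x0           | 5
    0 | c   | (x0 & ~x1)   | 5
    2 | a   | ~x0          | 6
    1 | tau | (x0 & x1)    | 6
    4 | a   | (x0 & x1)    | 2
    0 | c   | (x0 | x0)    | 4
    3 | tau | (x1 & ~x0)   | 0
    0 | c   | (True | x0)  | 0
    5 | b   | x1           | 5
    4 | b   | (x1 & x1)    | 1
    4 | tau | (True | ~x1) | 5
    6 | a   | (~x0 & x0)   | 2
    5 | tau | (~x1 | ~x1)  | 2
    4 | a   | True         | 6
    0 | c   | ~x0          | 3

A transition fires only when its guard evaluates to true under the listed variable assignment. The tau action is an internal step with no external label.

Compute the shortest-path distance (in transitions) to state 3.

Answer: UNREACHABLE

Trace:
BFS to 3:
  depth 0: {0}
  depth 1: {4,5}
  depth 2: {2,6}
  depth 3: {1}
3 never appears.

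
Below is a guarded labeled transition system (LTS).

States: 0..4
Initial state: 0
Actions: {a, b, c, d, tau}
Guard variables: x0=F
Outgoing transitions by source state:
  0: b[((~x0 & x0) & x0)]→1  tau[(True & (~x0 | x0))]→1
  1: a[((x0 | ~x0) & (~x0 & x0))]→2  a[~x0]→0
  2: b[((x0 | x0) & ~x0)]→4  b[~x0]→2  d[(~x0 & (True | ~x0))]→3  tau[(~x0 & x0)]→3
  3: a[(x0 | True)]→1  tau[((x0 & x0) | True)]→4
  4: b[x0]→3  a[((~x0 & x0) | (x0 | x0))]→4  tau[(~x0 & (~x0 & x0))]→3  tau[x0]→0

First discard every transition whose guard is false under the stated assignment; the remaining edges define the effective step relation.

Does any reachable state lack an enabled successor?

Reachable = {0,1}
  0: tau→1  [1 out]
  1: a→0  [1 out]

Answer: DEADLOCK-FREE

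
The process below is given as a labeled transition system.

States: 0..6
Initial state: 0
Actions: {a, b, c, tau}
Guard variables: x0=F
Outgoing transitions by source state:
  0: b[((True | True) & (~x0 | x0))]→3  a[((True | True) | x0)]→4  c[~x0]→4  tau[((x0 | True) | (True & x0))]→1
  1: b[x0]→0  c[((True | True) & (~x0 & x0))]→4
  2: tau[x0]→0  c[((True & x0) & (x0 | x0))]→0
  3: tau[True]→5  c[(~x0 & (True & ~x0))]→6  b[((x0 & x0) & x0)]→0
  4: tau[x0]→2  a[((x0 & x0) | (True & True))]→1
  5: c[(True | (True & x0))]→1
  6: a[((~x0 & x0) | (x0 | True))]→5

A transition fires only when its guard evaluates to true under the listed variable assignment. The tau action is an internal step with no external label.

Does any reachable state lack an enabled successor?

Reachable = {0,1,3,4,5,6}
  0: a→4  b→3  c→4  tau→1  [deg 4]
  1: ∅  [STUCK]
  3: c→6  tau→5  [deg 2]
  4: a→1  [deg 1]
  5: c→1  [deg 1]
  6: a→5  [deg 1]
witness 1: tau

Answer: DEADLOCK at state 1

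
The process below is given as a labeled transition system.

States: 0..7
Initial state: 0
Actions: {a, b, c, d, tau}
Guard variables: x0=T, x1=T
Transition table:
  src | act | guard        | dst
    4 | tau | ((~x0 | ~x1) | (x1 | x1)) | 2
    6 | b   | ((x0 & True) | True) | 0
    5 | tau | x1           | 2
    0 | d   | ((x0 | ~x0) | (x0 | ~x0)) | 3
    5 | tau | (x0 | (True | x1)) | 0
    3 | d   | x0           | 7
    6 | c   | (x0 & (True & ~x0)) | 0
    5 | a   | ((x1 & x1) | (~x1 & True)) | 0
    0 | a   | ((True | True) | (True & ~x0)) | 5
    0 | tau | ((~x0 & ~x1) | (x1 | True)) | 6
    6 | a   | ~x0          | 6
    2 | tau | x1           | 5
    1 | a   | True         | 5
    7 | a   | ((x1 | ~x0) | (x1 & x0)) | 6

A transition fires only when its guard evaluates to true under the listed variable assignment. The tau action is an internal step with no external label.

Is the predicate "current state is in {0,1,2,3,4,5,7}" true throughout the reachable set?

Answer: INVARIANT VIOLATED at state 6

Analysis:
Inv-set: {0,1,2,3,4,5,7}
Reachable = {0,2,3,5,6,7}
  0: safe
  2: safe
  3: safe
  5: safe
  6: outside
  7: safe
witness against invariant: tau → 6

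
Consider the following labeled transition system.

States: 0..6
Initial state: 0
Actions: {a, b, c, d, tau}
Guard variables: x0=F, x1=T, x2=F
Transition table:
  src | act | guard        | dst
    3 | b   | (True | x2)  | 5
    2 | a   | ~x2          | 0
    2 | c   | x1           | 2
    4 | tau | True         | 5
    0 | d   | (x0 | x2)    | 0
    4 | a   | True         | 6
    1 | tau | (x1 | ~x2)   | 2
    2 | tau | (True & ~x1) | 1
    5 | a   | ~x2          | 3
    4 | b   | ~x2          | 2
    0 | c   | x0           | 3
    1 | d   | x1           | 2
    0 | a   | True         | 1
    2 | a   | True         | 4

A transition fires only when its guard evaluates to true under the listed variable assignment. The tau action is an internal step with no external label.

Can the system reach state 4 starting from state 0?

Answer: REACHABLE

Working:
Guard filter leaves 11 enabled edge(s).
depth 0: {0}
depth 1: {1}  cumulative {0,1}
depth 2: {2}  cumulative {0,1,2}
depth 3: {4}  cumulative {0,1,2,4}
depth 4: {5,6}  cumulative {0,1,2,4,5,6}
depth 5: {3}  cumulative {0,1,2,3,4,5,6}
Reachable = {0,1,2,3,4,5,6}
witness 4: a·tau·a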